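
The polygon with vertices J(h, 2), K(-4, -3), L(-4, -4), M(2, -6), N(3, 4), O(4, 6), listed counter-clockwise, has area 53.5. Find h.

Write out the shoelace sum; only the two edges meeting at J involve h:
2·Area = [(4·2 − h·6) + (h·(-3) − (-4)·2)] + 64
       = -9·h + 80 = 107
⇒ h = -3.

-3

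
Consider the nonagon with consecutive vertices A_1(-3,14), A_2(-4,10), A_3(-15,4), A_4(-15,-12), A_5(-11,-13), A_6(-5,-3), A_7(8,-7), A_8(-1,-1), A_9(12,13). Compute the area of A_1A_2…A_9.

Cross-terms: 26, 134, 240, 63, -32, 59, -15, -1, 207  ⇒  Σ = 681
Area = |Σ|/2 = 340.5.

340.5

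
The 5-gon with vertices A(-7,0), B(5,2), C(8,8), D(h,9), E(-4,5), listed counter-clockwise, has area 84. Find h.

-5

Write out the shoelace sum; only the two edges meeting at D involve h:
2·Area = [(8·9 − h·8) + (h·5 − (-4)·9)] + 45
       = -3·h + 153 = 168
⇒ h = -5.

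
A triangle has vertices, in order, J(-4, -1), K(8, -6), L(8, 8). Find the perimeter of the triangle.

42

|JK| = √((12)² + (-5)²) = √169 = 13
|KL| = √((0)² + (14)²) = √196 = 14
|LJ| = √((-12)² + (-9)²) = √225 = 15
Perimeter = 13 + 14 + 15 = 42.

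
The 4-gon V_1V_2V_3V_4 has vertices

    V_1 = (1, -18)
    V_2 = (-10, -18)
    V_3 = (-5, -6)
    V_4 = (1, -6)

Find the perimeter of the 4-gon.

|V_1V_2| = √((-11)² + (0)²) = √121 = 11
|V_2V_3| = √((5)² + (12)²) = √169 = 13
|V_3V_4| = √((6)² + (0)²) = √36 = 6
|V_4V_1| = √((0)² + (-12)²) = √144 = 12
Perimeter = 11 + 13 + 6 + 12 = 42.

42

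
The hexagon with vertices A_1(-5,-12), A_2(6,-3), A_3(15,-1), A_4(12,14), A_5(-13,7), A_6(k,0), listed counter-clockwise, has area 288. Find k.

The doubled signed area Σ (x_i y_{i+1} − x_{i+1} y_i) is linear in k.
With k=0 it equals 614; the coefficient of k is -19 (from the two edges through A_6).
So -19·k + 614 = 2·288 = 576 ⇒ k = 2.

2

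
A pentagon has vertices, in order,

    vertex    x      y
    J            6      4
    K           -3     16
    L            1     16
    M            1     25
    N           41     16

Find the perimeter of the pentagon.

|JK| = √((-9)² + (12)²) = √225 = 15
|KL| = √((4)² + (0)²) = √16 = 4
|LM| = √((0)² + (9)²) = √81 = 9
|MN| = √((40)² + (-9)²) = √1681 = 41
|NJ| = √((-35)² + (-12)²) = √1369 = 37
Perimeter = 15 + 4 + 9 + 41 + 37 = 106.

106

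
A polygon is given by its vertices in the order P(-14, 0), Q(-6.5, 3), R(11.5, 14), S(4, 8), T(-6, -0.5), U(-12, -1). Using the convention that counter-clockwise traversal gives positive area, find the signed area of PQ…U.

Cross-terms: -42, -125.5, 36, 46, 0, -14  ⇒  Σ = -99.5
Signed area = Σ/2 = -49.75 (negative ⇒ clockwise traversal).

-49.75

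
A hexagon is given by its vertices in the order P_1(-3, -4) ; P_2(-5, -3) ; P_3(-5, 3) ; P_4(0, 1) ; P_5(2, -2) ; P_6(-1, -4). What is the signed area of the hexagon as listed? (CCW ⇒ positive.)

-33

Σ = (-11) + (-30) + (-5) + (-2) + (-10) + (-8) = -66
Signed area = Σ/2 = -33 (negative ⇒ clockwise traversal).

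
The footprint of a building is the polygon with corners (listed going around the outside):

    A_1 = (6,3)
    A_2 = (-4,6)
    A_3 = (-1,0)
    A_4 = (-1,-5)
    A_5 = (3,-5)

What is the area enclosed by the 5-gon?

Cross-terms: 48, 6, 5, 20, 39  ⇒  Σ = 118
Area = |Σ|/2 = 59.

59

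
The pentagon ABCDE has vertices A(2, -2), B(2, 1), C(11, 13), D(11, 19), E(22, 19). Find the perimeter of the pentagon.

|AB| = √((0)² + (3)²) = √9 = 3
|BC| = √((9)² + (12)²) = √225 = 15
|CD| = √((0)² + (6)²) = √36 = 6
|DE| = √((11)² + (0)²) = √121 = 11
|EA| = √((-20)² + (-21)²) = √841 = 29
Perimeter = 3 + 15 + 6 + 11 + 29 = 64.

64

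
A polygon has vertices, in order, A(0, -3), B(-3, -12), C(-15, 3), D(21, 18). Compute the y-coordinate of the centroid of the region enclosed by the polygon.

Apply the surveyor's formula. First the cross-terms c_i = x_i·y_{i+1} − x_{i+1}·y_i:
  -9, -189, -333, -63  ⇒  2A = -594, A = -297.
Then Σ (y_i + y_{i+1})·c_i = -6102, so ȳ = -6102 / (6·(-297)) = 113/33.

113/33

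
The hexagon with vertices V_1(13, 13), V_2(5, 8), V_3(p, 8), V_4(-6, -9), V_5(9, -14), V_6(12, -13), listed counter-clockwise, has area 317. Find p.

Write out the shoelace sum; only the two edges meeting at V_3 involve p:
2·Area = [(5·8 − p·8) + (p·(-9) − (-6)·8)] + 580
       = -17·p + 668 = 634
⇒ p = 2.

2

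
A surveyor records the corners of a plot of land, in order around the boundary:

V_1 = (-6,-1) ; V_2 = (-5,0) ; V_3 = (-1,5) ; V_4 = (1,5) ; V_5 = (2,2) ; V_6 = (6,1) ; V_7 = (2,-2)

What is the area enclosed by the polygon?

Apply the surveyor's formula: 2A = Σ (x_i·y_{i+1} − x_{i+1}·y_i), indices taken mod 7.
Σ = (-5) + (-25) + (-10) + (-8) + (-10) + (-14) + (-14) = -86
Area = |Σ|/2 = 43.

43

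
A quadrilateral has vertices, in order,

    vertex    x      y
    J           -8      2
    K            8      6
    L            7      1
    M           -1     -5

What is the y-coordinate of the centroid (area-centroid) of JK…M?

244/261

Apply Gauss's area formula. First the cross-terms c_i = x_i·y_{i+1} − x_{i+1}·y_i:
  -64, -34, -34, -42  ⇒  2A = -174, A = -87.
Then Σ (y_i + y_{i+1})·c_i = -488, so ȳ = -488 / (6·(-87)) = 244/261.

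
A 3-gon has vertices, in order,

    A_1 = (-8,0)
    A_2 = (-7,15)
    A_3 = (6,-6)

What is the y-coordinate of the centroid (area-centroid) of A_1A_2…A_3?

Apply Gauss's area formula. First the cross-terms c_i = x_i·y_{i+1} − x_{i+1}·y_i:
  -120, -48, -48  ⇒  2A = -216, A = -108.
Then Σ (y_i + y_{i+1})·c_i = -1944, so ȳ = -1944 / (6·(-108)) = 3.

3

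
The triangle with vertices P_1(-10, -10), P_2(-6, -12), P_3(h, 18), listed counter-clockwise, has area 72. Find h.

Write out the shoelace sum; only the two edges meeting at P_3 involve h:
2·Area = [((-6)·18 − h·(-12)) + (h·(-10) − (-10)·18)] + 60
       = 2·h + 132 = 144
⇒ h = 6.

6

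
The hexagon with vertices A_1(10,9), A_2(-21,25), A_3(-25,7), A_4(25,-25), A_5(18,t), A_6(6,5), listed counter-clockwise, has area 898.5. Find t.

The doubled signed area Σ (x_i y_{i+1} − x_{i+1} y_i) is linear in t.
With t=0 it equals 1911; the coefficient of t is 19 (from the two edges through A_5).
So 19·t + 1911 = 2·898.5 = 1797 ⇒ t = -6.

-6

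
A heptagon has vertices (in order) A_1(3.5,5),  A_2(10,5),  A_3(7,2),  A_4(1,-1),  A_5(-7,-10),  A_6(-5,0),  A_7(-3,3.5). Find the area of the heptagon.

84.125

Apply Gauss's area formula: 2A = Σ (x_i·y_{i+1} − x_{i+1}·y_i), indices taken mod 7.
Σ = (-32.5) + (-15) + (-9) + (-17) + (-50) + (-17.5) + (-27.25) = -168.25
Area = |Σ|/2 = 84.125.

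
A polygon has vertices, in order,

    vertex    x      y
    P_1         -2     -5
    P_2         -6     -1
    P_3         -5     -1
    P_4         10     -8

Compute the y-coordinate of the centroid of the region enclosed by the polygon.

Apply the shoelace formula. First the cross-terms c_i = x_i·y_{i+1} − x_{i+1}·y_i:
  -28, 1, 50, -66  ⇒  2A = -43, A = -21.5.
Then Σ (y_i + y_{i+1})·c_i = 574, so ȳ = 574 / (6·(-21.5)) = -574/129.

-574/129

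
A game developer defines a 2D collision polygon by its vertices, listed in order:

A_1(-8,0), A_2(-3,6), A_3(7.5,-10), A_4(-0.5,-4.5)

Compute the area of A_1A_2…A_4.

68.875

Apply the shoelace formula: 2A = Σ (x_i·y_{i+1} − x_{i+1}·y_i), indices taken mod 4.
A_1→A_2: (-8)(6) − (-3)(0) = -48
A_2→A_3: (-3)(-10) − (7.5)(6) = -15
A_3→A_4: (7.5)(-4.5) − (-0.5)(-10) = -38.75
A_4→A_1: (-0.5)(0) − (-8)(-4.5) = -36
Σ = -137.75
Area = |Σ|/2 = 68.875.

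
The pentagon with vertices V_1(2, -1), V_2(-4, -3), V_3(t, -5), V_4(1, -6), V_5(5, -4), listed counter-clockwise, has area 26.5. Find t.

The doubled signed area Σ (x_i y_{i+1} − x_{i+1} y_i) is linear in t.
With t=0 it equals 44; the coefficient of t is -3 (from the two edges through V_3).
So -3·t + 44 = 2·26.5 = 53 ⇒ t = -3.

-3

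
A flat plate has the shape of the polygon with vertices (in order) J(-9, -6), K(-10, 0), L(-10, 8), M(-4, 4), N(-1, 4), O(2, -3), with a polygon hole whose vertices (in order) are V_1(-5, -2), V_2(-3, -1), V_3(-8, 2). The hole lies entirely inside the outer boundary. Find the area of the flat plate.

96.5

Outer boundary:
Apply the shoelace (surveyor's) formula: 2A = Σ (x_i·y_{i+1} − x_{i+1}·y_i), indices taken mod 6.
Σ = (-60) + (-80) + (-8) + (-12) + (-5) + (-39) = -204
Area = |Σ|/2 = 102.
Hole:
Apply Gauss's area formula: 2A = Σ (x_i·y_{i+1} − x_{i+1}·y_i), indices taken mod 3.
Σ = (-1) + (-14) + (26) = 11
Area = |Σ|/2 = 5.5.
Net area = 102 − 5.5 = 96.5.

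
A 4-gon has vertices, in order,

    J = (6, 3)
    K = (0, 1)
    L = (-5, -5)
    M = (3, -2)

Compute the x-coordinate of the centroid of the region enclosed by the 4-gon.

50/57

Apply Gauss's area formula. First the cross-terms c_i = x_i·y_{i+1} − x_{i+1}·y_i:
  6, 5, 25, 21  ⇒  2A = 57, A = 28.5.
Then Σ (x_i + x_{i+1})·c_i = 150, so x̄ = 150 / (6·28.5) = 50/57.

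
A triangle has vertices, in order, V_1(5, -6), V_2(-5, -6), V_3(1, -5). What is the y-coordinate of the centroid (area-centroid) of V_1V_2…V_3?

Apply the surveyor's formula. First the cross-terms c_i = x_i·y_{i+1} − x_{i+1}·y_i:
  -60, 31, 19  ⇒  2A = -10, A = -5.
Then Σ (y_i + y_{i+1})·c_i = 170, so ȳ = 170 / (6·(-5)) = -17/3.

-17/3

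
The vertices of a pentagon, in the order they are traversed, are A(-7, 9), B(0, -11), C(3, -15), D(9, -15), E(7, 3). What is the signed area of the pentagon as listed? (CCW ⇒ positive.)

208

Apply the surveyor's formula: 2A = Σ (x_i·y_{i+1} − x_{i+1}·y_i), indices taken mod 5.
Σ = (77) + (33) + (90) + (132) + (84) = 416
Signed area = Σ/2 = 208 (positive ⇒ counter-clockwise traversal).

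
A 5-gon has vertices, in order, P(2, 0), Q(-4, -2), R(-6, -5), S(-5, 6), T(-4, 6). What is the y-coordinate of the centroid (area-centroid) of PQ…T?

Apply the shoelace formula. First the cross-terms c_i = x_i·y_{i+1} − x_{i+1}·y_i:
  -4, 8, -61, -6, -12  ⇒  2A = -75, A = -37.5.
Then Σ (y_i + y_{i+1})·c_i = -253, so ȳ = -253 / (6·(-37.5)) = 253/225.

253/225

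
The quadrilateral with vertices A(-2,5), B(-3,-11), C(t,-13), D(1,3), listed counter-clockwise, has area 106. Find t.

8

Write out the shoelace sum; only the two edges meeting at C involve t:
2·Area = [((-3)·(-13) − t·(-11)) + (t·3 − 1·(-13))] + 48
       = 14·t + 100 = 212
⇒ t = 8.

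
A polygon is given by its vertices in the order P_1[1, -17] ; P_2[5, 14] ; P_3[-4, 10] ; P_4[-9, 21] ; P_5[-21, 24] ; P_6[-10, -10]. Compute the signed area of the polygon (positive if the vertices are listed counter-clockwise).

Apply Gauss's area formula: 2A = Σ (x_i·y_{i+1} − x_{i+1}·y_i), indices taken mod 6.
P_1→P_2: (1)(14) − (5)(-17) = 99
P_2→P_3: (5)(10) − (-4)(14) = 106
P_3→P_4: (-4)(21) − (-9)(10) = 6
P_4→P_5: (-9)(24) − (-21)(21) = 225
P_5→P_6: (-21)(-10) − (-10)(24) = 450
P_6→P_1: (-10)(-17) − (1)(-10) = 180
Σ = 1066
Signed area = Σ/2 = 533 (positive ⇒ counter-clockwise traversal).

533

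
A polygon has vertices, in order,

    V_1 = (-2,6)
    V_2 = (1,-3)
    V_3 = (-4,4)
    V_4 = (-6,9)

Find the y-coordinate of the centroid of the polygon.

217/57

Apply the shoelace formula. First the cross-terms c_i = x_i·y_{i+1} − x_{i+1}·y_i:
  0, -8, -12, -18  ⇒  2A = -38, A = -19.
Then Σ (y_i + y_{i+1})·c_i = -434, so ȳ = -434 / (6·(-19)) = 217/57.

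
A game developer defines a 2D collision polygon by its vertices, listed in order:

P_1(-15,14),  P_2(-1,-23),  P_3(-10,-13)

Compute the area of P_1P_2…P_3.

P_1→P_2: (-15)(-23) − (-1)(14) = 359
P_2→P_3: (-1)(-13) − (-10)(-23) = -217
P_3→P_1: (-10)(14) − (-15)(-13) = -335
Σ = -193
Area = |Σ|/2 = 96.5.

96.5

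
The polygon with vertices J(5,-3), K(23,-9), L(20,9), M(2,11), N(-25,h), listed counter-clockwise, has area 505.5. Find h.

Write out the shoelace sum; only the two edges meeting at N involve h:
2·Area = [(2·h − (-25)·11) + ((-25)·(-3) − 5·h)] + 613
       = -3·h + 963 = 1011
⇒ h = -16.

-16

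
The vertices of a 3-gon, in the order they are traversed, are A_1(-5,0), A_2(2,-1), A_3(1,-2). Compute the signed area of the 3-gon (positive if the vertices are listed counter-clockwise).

-4

Apply the surveyor's formula: 2A = Σ (x_i·y_{i+1} − x_{i+1}·y_i), indices taken mod 3.
Σ = (5) + (-3) + (-10) = -8
Signed area = Σ/2 = -4 (negative ⇒ clockwise traversal).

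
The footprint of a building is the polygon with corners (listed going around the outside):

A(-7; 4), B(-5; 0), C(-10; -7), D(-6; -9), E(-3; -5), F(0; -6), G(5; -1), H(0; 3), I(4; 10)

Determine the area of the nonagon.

Cross-terms: 20, 35, 48, 3, 18, 30, 15, -12, 86  ⇒  Σ = 243
Area = |Σ|/2 = 121.5.

121.5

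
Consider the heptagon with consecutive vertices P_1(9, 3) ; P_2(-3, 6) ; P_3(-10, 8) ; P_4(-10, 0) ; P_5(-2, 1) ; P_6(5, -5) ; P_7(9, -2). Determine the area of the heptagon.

Σ = (63) + (36) + (80) + (-10) + (5) + (35) + (45) = 254
Area = |Σ|/2 = 127.

127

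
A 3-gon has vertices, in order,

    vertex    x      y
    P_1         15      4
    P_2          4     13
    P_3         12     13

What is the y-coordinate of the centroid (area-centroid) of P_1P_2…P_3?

Apply Gauss's area formula. First the cross-terms c_i = x_i·y_{i+1} − x_{i+1}·y_i:
  179, -104, -147  ⇒  2A = -72, A = -36.
Then Σ (y_i + y_{i+1})·c_i = -2160, so ȳ = -2160 / (6·(-36)) = 10.

10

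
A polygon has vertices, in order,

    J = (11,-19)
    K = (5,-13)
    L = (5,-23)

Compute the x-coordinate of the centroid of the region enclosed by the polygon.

Apply the surveyor's formula. First the cross-terms c_i = x_i·y_{i+1} − x_{i+1}·y_i:
  -48, -50, 158  ⇒  2A = 60, A = 30.
Then Σ (x_i + x_{i+1})·c_i = 1260, so x̄ = 1260 / (6·30) = 7.

7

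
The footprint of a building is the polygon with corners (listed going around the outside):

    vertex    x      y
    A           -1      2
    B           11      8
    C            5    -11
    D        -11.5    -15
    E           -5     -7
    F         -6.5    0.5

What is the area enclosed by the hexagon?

223.75

Apply the surveyor's formula: 2A = Σ (x_i·y_{i+1} − x_{i+1}·y_i), indices taken mod 6.
Σ = (-30) + (-161) + (-201.5) + (5.5) + (-48) + (-12.5) = -447.5
Area = |Σ|/2 = 223.75.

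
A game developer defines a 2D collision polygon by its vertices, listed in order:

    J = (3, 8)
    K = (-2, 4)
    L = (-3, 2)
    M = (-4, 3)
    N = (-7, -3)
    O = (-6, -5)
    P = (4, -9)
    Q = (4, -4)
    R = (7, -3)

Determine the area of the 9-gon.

130

Apply Gauss's area formula: 2A = Σ (x_i·y_{i+1} − x_{i+1}·y_i), indices taken mod 9.
Σ = (28) + (8) + (-1) + (33) + (17) + (74) + (20) + (16) + (65) = 260
Area = |Σ|/2 = 130.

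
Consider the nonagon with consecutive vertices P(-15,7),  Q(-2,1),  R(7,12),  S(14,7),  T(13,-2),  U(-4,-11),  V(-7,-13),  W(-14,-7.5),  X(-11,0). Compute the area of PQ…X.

367.5

Apply the surveyor's formula: 2A = Σ (x_i·y_{i+1} − x_{i+1}·y_i), indices taken mod 9.
P→Q: (-15)(1) − (-2)(7) = -1
Q→R: (-2)(12) − (7)(1) = -31
R→S: (7)(7) − (14)(12) = -119
S→T: (14)(-2) − (13)(7) = -119
T→U: (13)(-11) − (-4)(-2) = -151
U→V: (-4)(-13) − (-7)(-11) = -25
V→W: (-7)(-7.5) − (-14)(-13) = -129.5
W→X: (-14)(0) − (-11)(-7.5) = -82.5
X→P: (-11)(7) − (-15)(0) = -77
Σ = -735
Area = |Σ|/2 = 367.5.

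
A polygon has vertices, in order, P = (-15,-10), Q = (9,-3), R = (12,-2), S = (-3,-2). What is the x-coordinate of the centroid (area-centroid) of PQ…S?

Apply the surveyor's formula. First the cross-terms c_i = x_i·y_{i+1} − x_{i+1}·y_i:
  135, 18, -30, 0  ⇒  2A = 123, A = 61.5.
Then Σ (x_i + x_{i+1})·c_i = -702, so x̄ = -702 / (6·61.5) = -78/41.

-78/41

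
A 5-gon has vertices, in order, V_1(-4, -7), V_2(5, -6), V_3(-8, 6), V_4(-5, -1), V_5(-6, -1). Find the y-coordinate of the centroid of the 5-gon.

-293/116

Apply Gauss's area formula. First the cross-terms c_i = x_i·y_{i+1} − x_{i+1}·y_i:
  59, -18, 38, -1, 38  ⇒  2A = 116, A = 58.
Then Σ (y_i + y_{i+1})·c_i = -879, so ȳ = -879 / (6·58) = -293/116.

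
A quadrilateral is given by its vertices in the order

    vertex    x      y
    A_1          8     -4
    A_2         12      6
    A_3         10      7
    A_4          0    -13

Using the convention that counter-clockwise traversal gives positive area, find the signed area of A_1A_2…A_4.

47

Σ = (96) + (24) + (-130) + (104) = 94
Signed area = Σ/2 = 47 (positive ⇒ counter-clockwise traversal).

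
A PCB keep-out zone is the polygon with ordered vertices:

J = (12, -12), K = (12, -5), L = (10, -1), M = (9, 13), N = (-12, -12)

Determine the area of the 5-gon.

Apply the shoelace formula: 2A = Σ (x_i·y_{i+1} − x_{i+1}·y_i), indices taken mod 5.
Cross-terms: 84, 38, 139, 48, 288  ⇒  Σ = 597
Area = |Σ|/2 = 298.5.

298.5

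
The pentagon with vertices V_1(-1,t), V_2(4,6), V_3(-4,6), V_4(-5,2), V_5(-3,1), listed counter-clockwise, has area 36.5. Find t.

Write out the shoelace sum; only the two edges meeting at V_1 involve t:
2·Area = [((-3)·t − (-1)·1) + ((-1)·6 − 4·t)] + 71
       = -7·t + 66 = 73
⇒ t = -1.

-1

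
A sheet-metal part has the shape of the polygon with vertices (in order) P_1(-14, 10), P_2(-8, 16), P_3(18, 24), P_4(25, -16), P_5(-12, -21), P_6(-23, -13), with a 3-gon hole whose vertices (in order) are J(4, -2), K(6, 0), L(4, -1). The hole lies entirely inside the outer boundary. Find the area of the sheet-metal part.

1483

Outer boundary:
Apply the shoelace (surveyor's) formula: 2A = Σ (x_i·y_{i+1} − x_{i+1}·y_i), indices taken mod 6.
Cross-terms: -144, -480, -888, -717, -327, -412  ⇒  Σ = -2968
Area = |Σ|/2 = 1484.
Hole:
Apply the surveyor's formula: 2A = Σ (x_i·y_{i+1} − x_{i+1}·y_i), indices taken mod 3.
Σ = (12) + (-6) + (-4) = 2
Area = |Σ|/2 = 1.
Net area = 1484 − 1 = 1483.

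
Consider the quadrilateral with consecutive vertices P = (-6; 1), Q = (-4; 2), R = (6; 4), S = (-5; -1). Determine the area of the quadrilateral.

16.5

Apply Gauss's area formula: 2A = Σ (x_i·y_{i+1} − x_{i+1}·y_i), indices taken mod 4.
Cross-terms: -8, -28, 14, -11  ⇒  Σ = -33
Area = |Σ|/2 = 16.5.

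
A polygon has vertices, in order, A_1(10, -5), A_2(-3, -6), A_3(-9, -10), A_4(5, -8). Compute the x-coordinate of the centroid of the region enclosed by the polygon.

50/117

Apply Gauss's area formula. First the cross-terms c_i = x_i·y_{i+1} − x_{i+1}·y_i:
  -75, -24, 122, 55  ⇒  2A = 78, A = 39.
Then Σ (x_i + x_{i+1})·c_i = 100, so x̄ = 100 / (6·39) = 50/117.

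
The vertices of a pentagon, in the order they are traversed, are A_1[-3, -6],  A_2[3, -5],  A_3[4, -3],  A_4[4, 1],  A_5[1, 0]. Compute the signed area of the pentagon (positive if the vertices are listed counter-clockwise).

Apply the shoelace (surveyor's) formula: 2A = Σ (x_i·y_{i+1} − x_{i+1}·y_i), indices taken mod 5.
Σ = (33) + (11) + (16) + (-1) + (-6) = 53
Signed area = Σ/2 = 26.5 (positive ⇒ counter-clockwise traversal).

26.5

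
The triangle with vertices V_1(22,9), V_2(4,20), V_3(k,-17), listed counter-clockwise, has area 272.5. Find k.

Write out the shoelace sum; only the two edges meeting at V_3 involve k:
2·Area = [(4·(-17) − k·20) + (k·9 − 22·(-17))] + 404
       = -11·k + 710 = 545
⇒ k = 15.

15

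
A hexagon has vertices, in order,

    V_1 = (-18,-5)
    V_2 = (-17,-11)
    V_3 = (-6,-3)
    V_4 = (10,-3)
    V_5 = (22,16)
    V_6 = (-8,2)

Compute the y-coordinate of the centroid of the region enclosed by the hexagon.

196/93

Apply the shoelace formula. First the cross-terms c_i = x_i·y_{i+1} − x_{i+1}·y_i:
  113, -15, 48, 226, 172, 76  ⇒  2A = 620, A = 310.
Then Σ (y_i + y_{i+1})·c_i = 3920, so ȳ = 3920 / (6·310) = 196/93.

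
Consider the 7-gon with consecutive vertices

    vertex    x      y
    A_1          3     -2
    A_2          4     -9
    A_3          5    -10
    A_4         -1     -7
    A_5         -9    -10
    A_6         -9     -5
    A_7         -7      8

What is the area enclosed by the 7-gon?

Apply the shoelace formula: 2A = Σ (x_i·y_{i+1} − x_{i+1}·y_i), indices taken mod 7.
Σ = (-19) + (5) + (-45) + (-53) + (-45) + (-107) + (-10) = -274
Area = |Σ|/2 = 137.

137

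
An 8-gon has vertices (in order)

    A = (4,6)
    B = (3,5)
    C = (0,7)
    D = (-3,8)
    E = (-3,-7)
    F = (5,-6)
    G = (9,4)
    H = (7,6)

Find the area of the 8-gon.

Apply Gauss's area formula: 2A = Σ (x_i·y_{i+1} − x_{i+1}·y_i), indices taken mod 8.
Cross-terms: 2, 21, 21, 45, 53, 74, 26, 18  ⇒  Σ = 260
Area = |Σ|/2 = 130.

130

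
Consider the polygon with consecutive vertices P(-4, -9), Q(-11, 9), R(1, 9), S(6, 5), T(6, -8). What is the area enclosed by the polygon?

Apply the shoelace formula: 2A = Σ (x_i·y_{i+1} − x_{i+1}·y_i), indices taken mod 5.
Cross-terms: -135, -108, -49, -78, -86  ⇒  Σ = -456
Area = |Σ|/2 = 228.

228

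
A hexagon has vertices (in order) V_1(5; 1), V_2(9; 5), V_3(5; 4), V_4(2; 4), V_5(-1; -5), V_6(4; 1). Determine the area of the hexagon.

Apply the shoelace (surveyor's) formula: 2A = Σ (x_i·y_{i+1} − x_{i+1}·y_i), indices taken mod 6.
V_1→V_2: (5)(5) − (9)(1) = 16
V_2→V_3: (9)(4) − (5)(5) = 11
V_3→V_4: (5)(4) − (2)(4) = 12
V_4→V_5: (2)(-5) − (-1)(4) = -6
V_5→V_6: (-1)(1) − (4)(-5) = 19
V_6→V_1: (4)(1) − (5)(1) = -1
Σ = 51
Area = |Σ|/2 = 25.5.

25.5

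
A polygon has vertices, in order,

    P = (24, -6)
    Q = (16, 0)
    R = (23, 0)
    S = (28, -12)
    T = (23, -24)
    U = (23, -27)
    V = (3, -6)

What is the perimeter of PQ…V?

96

|PQ| = √((-8)² + (6)²) = √100 = 10
|QR| = √((7)² + (0)²) = √49 = 7
|RS| = √((5)² + (-12)²) = √169 = 13
|ST| = √((-5)² + (-12)²) = √169 = 13
|TU| = √((0)² + (-3)²) = √9 = 3
|UV| = √((-20)² + (21)²) = √841 = 29
|VP| = √((21)² + (0)²) = √441 = 21
Perimeter = 10 + 7 + 13 + 13 + 3 + 29 + 21 = 96.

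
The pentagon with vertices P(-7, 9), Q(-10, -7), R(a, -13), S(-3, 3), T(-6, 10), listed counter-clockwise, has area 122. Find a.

Write out the shoelace sum; only the two edges meeting at R involve a:
2·Area = [((-10)·(-13) − a·(-7)) + (a·3 − (-3)·(-13))] + 143
       = 10·a + 234 = 244
⇒ a = 1.

1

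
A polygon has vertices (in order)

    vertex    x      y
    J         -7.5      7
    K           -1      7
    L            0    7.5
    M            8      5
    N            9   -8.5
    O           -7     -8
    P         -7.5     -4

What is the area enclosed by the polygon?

Apply Gauss's area formula: 2A = Σ (x_i·y_{i+1} − x_{i+1}·y_i), indices taken mod 7.
Cross-terms: -45.5, -7.5, -60, -113, -131.5, -32, -82.5  ⇒  Σ = -472
Area = |Σ|/2 = 236.

236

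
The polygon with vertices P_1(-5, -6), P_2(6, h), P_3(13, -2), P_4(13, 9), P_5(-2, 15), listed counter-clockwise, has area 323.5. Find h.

-10

The doubled signed area Σ (x_i y_{i+1} − x_{i+1} y_i) is linear in h.
With h=0 it equals 467; the coefficient of h is -18 (from the two edges through P_2).
So -18·h + 467 = 2·323.5 = 647 ⇒ h = -10.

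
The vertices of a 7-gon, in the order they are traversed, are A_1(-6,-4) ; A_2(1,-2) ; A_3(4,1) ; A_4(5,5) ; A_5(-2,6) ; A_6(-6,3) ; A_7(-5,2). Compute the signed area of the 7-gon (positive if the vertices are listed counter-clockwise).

72.5

A_1→A_2: (-6)(-2) − (1)(-4) = 16
A_2→A_3: (1)(1) − (4)(-2) = 9
A_3→A_4: (4)(5) − (5)(1) = 15
A_4→A_5: (5)(6) − (-2)(5) = 40
A_5→A_6: (-2)(3) − (-6)(6) = 30
A_6→A_7: (-6)(2) − (-5)(3) = 3
A_7→A_1: (-5)(-4) − (-6)(2) = 32
Σ = 145
Signed area = Σ/2 = 72.5 (positive ⇒ counter-clockwise traversal).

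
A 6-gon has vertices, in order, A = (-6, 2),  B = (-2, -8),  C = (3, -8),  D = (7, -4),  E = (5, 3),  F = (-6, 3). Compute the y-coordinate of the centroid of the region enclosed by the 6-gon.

Apply Gauss's area formula. First the cross-terms c_i = x_i·y_{i+1} − x_{i+1}·y_i:
  52, 40, 44, 41, 33, 6  ⇒  2A = 216, A = 108.
Then Σ (y_i + y_{i+1})·c_i = -1293, so ȳ = -1293 / (6·108) = -431/216.

-431/216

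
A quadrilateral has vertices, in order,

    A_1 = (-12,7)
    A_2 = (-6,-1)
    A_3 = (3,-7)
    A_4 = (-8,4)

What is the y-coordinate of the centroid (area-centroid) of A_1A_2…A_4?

Apply Gauss's area formula. First the cross-terms c_i = x_i·y_{i+1} − x_{i+1}·y_i:
  54, 45, -44, -8  ⇒  2A = 47, A = 23.5.
Then Σ (y_i + y_{i+1})·c_i = 8, so ȳ = 8 / (6·23.5) = 8/141.

8/141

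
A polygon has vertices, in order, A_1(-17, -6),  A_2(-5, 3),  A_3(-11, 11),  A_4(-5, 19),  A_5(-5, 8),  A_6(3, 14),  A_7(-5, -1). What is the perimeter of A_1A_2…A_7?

|A_1A_2| = √((12)² + (9)²) = √225 = 15
|A_2A_3| = √((-6)² + (8)²) = √100 = 10
|A_3A_4| = √((6)² + (8)²) = √100 = 10
|A_4A_5| = √((0)² + (-11)²) = √121 = 11
|A_5A_6| = √((8)² + (6)²) = √100 = 10
|A_6A_7| = √((-8)² + (-15)²) = √289 = 17
|A_7A_1| = √((-12)² + (-5)²) = √169 = 13
Perimeter = 15 + 10 + 10 + 11 + 10 + 17 + 13 = 86.

86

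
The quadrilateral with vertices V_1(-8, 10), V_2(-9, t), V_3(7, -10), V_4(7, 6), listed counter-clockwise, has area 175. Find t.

4

Write out the shoelace sum; only the two edges meeting at V_2 involve t:
2·Area = [((-8)·t − (-9)·10) + ((-9)·(-10) − 7·t)] + 230
       = -15·t + 410 = 350
⇒ t = 4.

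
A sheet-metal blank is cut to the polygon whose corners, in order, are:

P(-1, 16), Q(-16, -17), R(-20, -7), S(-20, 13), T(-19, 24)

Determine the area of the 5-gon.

434

Apply the surveyor's formula: 2A = Σ (x_i·y_{i+1} − x_{i+1}·y_i), indices taken mod 5.
Cross-terms: 273, -228, -400, -233, -280  ⇒  Σ = -868
Area = |Σ|/2 = 434.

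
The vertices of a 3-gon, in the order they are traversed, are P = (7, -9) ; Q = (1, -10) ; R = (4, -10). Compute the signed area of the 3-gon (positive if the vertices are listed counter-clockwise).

1.5

Apply Gauss's area formula: 2A = Σ (x_i·y_{i+1} − x_{i+1}·y_i), indices taken mod 3.
P→Q: (7)(-10) − (1)(-9) = -61
Q→R: (1)(-10) − (4)(-10) = 30
R→P: (4)(-9) − (7)(-10) = 34
Σ = 3
Signed area = Σ/2 = 1.5 (positive ⇒ counter-clockwise traversal).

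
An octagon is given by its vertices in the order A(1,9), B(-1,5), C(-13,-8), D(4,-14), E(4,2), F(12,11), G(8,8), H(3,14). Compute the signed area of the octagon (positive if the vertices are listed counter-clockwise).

Cross-terms: 14, 73, 214, 64, 20, 8, 88, 13  ⇒  Σ = 494
Signed area = Σ/2 = 247 (positive ⇒ counter-clockwise traversal).

247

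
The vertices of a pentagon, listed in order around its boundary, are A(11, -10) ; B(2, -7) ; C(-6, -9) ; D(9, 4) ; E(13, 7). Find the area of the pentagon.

128

Σ = (-57) + (-60) + (57) + (11) + (-207) = -256
Area = |Σ|/2 = 128.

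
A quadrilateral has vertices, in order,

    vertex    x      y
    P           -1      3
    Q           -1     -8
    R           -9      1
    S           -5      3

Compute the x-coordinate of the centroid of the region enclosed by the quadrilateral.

Apply the shoelace formula. First the cross-terms c_i = x_i·y_{i+1} − x_{i+1}·y_i:
  11, -73, -22, -12  ⇒  2A = -96, A = -48.
Then Σ (x_i + x_{i+1})·c_i = 1088, so x̄ = 1088 / (6·(-48)) = -34/9.

-34/9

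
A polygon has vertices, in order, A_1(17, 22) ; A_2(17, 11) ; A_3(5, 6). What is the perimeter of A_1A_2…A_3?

|A_1A_2| = √((0)² + (-11)²) = √121 = 11
|A_2A_3| = √((-12)² + (-5)²) = √169 = 13
|A_3A_1| = √((12)² + (16)²) = √400 = 20
Perimeter = 11 + 13 + 20 = 44.

44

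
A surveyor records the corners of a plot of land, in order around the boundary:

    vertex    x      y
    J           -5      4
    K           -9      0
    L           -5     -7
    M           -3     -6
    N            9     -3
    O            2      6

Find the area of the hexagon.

Apply the shoelace (surveyor's) formula: 2A = Σ (x_i·y_{i+1} − x_{i+1}·y_i), indices taken mod 6.
Σ = (36) + (63) + (9) + (63) + (60) + (38) = 269
Area = |Σ|/2 = 134.5.

134.5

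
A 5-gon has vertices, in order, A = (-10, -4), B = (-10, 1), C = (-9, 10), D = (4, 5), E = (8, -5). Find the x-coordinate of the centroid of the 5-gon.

Apply the shoelace (surveyor's) formula. First the cross-terms c_i = x_i·y_{i+1} − x_{i+1}·y_i:
  -50, -91, -85, -60, -82  ⇒  2A = -368, A = -184.
Then Σ (x_i + x_{i+1})·c_i = 2598, so x̄ = 2598 / (6·(-184)) = -433/184.

-433/184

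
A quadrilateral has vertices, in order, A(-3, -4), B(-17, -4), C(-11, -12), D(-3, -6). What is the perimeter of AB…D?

36

|AB| = √((-14)² + (0)²) = √196 = 14
|BC| = √((6)² + (-8)²) = √100 = 10
|CD| = √((8)² + (6)²) = √100 = 10
|DA| = √((0)² + (2)²) = √4 = 2
Perimeter = 14 + 10 + 10 + 2 = 36.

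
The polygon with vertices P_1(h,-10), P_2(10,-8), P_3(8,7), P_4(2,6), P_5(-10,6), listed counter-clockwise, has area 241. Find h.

-3

Write out the shoelace sum; only the two edges meeting at P_1 involve h:
2·Area = [((-10)·(-10) − h·6) + (h·(-8) − 10·(-10))] + 240
       = -14·h + 440 = 482
⇒ h = -3.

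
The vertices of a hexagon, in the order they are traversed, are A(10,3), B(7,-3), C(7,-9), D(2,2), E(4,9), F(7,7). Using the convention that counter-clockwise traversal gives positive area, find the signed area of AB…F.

-67.5

Σ = (-51) + (-42) + (32) + (10) + (-35) + (-49) = -135
Signed area = Σ/2 = -67.5 (negative ⇒ clockwise traversal).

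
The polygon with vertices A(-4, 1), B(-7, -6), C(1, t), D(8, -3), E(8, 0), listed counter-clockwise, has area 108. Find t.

-10

Write out the shoelace sum; only the two edges meeting at C involve t:
2·Area = [((-7)·t − 1·(-6)) + (1·(-3) − 8·t)] + 63
       = -15·t + 66 = 216
⇒ t = -10.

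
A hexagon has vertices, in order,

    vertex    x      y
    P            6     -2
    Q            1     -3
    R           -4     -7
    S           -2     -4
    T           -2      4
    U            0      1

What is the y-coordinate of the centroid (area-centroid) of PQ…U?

Apply Gauss's area formula. First the cross-terms c_i = x_i·y_{i+1} − x_{i+1}·y_i:
  -16, -19, 2, -16, -2, -6  ⇒  2A = -57, A = -28.5.
Then Σ (y_i + y_{i+1})·c_i = 244, so ȳ = 244 / (6·(-28.5)) = -244/171.

-244/171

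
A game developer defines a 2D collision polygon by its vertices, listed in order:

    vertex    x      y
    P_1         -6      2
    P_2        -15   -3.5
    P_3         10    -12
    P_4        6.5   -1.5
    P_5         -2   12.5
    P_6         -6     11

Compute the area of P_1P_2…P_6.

Apply the shoelace formula: 2A = Σ (x_i·y_{i+1} − x_{i+1}·y_i), indices taken mod 6.
Cross-terms: 51, 215, 63, 78.25, 53, 54  ⇒  Σ = 514.25
Area = |Σ|/2 = 257.125.

257.125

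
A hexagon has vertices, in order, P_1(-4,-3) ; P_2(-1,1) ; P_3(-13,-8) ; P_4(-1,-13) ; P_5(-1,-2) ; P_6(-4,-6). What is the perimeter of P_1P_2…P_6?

|P_1P_2| = √((3)² + (4)²) = √25 = 5
|P_2P_3| = √((-12)² + (-9)²) = √225 = 15
|P_3P_4| = √((12)² + (-5)²) = √169 = 13
|P_4P_5| = √((0)² + (11)²) = √121 = 11
|P_5P_6| = √((-3)² + (-4)²) = √25 = 5
|P_6P_1| = √((0)² + (3)²) = √9 = 3
Perimeter = 5 + 15 + 13 + 11 + 5 + 3 = 52.

52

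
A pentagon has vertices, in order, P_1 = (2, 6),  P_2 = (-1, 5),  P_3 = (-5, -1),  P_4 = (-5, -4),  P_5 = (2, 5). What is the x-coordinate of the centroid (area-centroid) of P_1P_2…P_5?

Apply the surveyor's formula. First the cross-terms c_i = x_i·y_{i+1} − x_{i+1}·y_i:
  16, 26, 15, -17, 2  ⇒  2A = 42, A = 21.
Then Σ (x_i + x_{i+1})·c_i = -231, so x̄ = -231 / (6·21) = -11/6.

-11/6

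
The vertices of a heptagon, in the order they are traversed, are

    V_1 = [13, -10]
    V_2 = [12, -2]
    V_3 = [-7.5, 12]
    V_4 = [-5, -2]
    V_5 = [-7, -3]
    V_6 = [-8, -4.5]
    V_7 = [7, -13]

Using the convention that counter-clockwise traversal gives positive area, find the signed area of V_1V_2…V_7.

Apply Gauss's area formula: 2A = Σ (x_i·y_{i+1} − x_{i+1}·y_i), indices taken mod 7.
Cross-terms: 94, 129, 75, 1, 7.5, 135.5, 99  ⇒  Σ = 541
Signed area = Σ/2 = 270.5 (positive ⇒ counter-clockwise traversal).

270.5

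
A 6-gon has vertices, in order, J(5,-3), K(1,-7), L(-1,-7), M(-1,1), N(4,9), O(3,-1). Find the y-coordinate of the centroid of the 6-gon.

Apply the shoelace (surveyor's) formula. First the cross-terms c_i = x_i·y_{i+1} − x_{i+1}·y_i:
  -32, -14, -8, -13, -31, -4  ⇒  2A = -102, A = -51.
Then Σ (y_i + y_{i+1})·c_i = 202, so ȳ = 202 / (6·(-51)) = -101/153.

-101/153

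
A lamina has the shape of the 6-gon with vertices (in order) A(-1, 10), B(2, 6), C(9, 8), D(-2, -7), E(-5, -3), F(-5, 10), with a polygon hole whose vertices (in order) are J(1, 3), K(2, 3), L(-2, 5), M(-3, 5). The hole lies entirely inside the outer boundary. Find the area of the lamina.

Outer boundary:
Σ = (-26) + (-38) + (-47) + (-29) + (-65) + (-40) = -245
Area = |Σ|/2 = 122.5.
Hole:
Apply the shoelace formula: 2A = Σ (x_i·y_{i+1} − x_{i+1}·y_i), indices taken mod 4.
J→K: (1)(3) − (2)(3) = -3
K→L: (2)(5) − (-2)(3) = 16
L→M: (-2)(5) − (-3)(5) = 5
M→J: (-3)(3) − (1)(5) = -14
Σ = 4
Area = |Σ|/2 = 2.
Net area = 122.5 − 2 = 120.5.

120.5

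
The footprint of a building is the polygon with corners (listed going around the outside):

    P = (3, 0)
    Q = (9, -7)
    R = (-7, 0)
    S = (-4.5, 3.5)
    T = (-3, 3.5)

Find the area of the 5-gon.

P→Q: (3)(-7) − (9)(0) = -21
Q→R: (9)(0) − (-7)(-7) = -49
R→S: (-7)(3.5) − (-4.5)(0) = -24.5
S→T: (-4.5)(3.5) − (-3)(3.5) = -5.25
T→P: (-3)(0) − (3)(3.5) = -10.5
Σ = -110.25
Area = |Σ|/2 = 55.125.

55.125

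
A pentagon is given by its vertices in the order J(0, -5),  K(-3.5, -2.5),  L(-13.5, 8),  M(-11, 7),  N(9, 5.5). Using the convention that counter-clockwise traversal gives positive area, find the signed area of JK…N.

-127.125

Cross-terms: -17.5, -61.75, -6.5, -123.5, -45  ⇒  Σ = -254.25
Signed area = Σ/2 = -127.125 (negative ⇒ clockwise traversal).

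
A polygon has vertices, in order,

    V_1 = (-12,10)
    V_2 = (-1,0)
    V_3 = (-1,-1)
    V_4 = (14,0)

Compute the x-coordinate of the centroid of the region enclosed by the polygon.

2/3

Apply the shoelace formula. First the cross-terms c_i = x_i·y_{i+1} − x_{i+1}·y_i:
  10, 1, 14, 140  ⇒  2A = 165, A = 82.5.
Then Σ (x_i + x_{i+1})·c_i = 330, so x̄ = 330 / (6·82.5) = 2/3.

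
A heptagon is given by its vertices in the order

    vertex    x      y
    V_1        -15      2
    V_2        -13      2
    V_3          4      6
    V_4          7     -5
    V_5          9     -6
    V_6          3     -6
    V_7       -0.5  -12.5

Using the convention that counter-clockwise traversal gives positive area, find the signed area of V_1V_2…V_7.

Σ = (-4) + (-86) + (-62) + (3) + (-36) + (-40.5) + (-188.5) = -414
Signed area = Σ/2 = -207 (negative ⇒ clockwise traversal).

-207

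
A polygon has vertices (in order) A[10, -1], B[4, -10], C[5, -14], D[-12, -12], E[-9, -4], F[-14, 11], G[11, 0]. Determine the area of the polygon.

338.5

Σ = (-96) + (-6) + (-228) + (-60) + (-155) + (-121) + (-11) = -677
Area = |Σ|/2 = 338.5.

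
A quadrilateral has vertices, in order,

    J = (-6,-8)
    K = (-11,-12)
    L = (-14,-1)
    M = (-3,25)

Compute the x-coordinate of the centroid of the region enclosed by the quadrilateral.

Apply the shoelace formula. First the cross-terms c_i = x_i·y_{i+1} − x_{i+1}·y_i:
  -16, -157, -353, 174  ⇒  2A = -352, A = -176.
Then Σ (x_i + x_{i+1})·c_i = 8632, so x̄ = 8632 / (6·(-176)) = -1079/132.

-1079/132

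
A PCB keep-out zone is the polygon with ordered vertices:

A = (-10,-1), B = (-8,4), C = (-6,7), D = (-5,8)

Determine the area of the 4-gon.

4

Σ = (-48) + (-32) + (-13) + (85) = -8
Area = |Σ|/2 = 4.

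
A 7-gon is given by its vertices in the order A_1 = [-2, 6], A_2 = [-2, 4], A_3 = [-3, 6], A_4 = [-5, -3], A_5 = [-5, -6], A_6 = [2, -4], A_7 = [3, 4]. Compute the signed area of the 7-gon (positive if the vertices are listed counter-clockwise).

Σ = (4) + (0) + (39) + (15) + (32) + (20) + (26) = 136
Signed area = Σ/2 = 68 (positive ⇒ counter-clockwise traversal).

68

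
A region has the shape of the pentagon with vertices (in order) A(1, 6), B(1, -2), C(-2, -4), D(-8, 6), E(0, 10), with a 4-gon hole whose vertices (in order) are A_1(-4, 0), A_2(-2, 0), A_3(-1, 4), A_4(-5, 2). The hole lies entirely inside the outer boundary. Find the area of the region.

66

Outer boundary:
Cross-terms: -8, -8, -44, -80, -10  ⇒  Σ = -150
Area = |Σ|/2 = 75.
Hole:
Σ = (0) + (-8) + (18) + (8) = 18
Area = |Σ|/2 = 9.
Net area = 75 − 9 = 66.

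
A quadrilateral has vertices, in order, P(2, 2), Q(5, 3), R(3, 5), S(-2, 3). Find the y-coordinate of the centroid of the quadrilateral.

10/3

Apply Gauss's area formula. First the cross-terms c_i = x_i·y_{i+1} − x_{i+1}·y_i:
  -4, 16, 19, -10  ⇒  2A = 21, A = 10.5.
Then Σ (y_i + y_{i+1})·c_i = 210, so ȳ = 210 / (6·10.5) = 10/3.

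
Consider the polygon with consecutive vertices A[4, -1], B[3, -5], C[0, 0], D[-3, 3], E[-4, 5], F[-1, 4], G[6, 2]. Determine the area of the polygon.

35.5

Apply the shoelace formula: 2A = Σ (x_i·y_{i+1} − x_{i+1}·y_i), indices taken mod 7.
A→B: (4)(-5) − (3)(-1) = -17
B→C: (3)(0) − (0)(-5) = 0
C→D: (0)(3) − (-3)(0) = 0
D→E: (-3)(5) − (-4)(3) = -3
E→F: (-4)(4) − (-1)(5) = -11
F→G: (-1)(2) − (6)(4) = -26
G→A: (6)(-1) − (4)(2) = -14
Σ = -71
Area = |Σ|/2 = 35.5.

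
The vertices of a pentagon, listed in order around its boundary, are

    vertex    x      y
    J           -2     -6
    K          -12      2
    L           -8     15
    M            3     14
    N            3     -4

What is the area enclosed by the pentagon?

238.5

Apply Gauss's area formula: 2A = Σ (x_i·y_{i+1} − x_{i+1}·y_i), indices taken mod 5.
Σ = (-76) + (-164) + (-157) + (-54) + (-26) = -477
Area = |Σ|/2 = 238.5.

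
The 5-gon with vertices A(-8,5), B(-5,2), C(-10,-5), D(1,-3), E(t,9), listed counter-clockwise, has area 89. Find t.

1

The doubled signed area Σ (x_i y_{i+1} − x_{i+1} y_i) is linear in t.
With t=0 it equals 170; the coefficient of t is 8 (from the two edges through E).
So 8·t + 170 = 2·89 = 178 ⇒ t = 1.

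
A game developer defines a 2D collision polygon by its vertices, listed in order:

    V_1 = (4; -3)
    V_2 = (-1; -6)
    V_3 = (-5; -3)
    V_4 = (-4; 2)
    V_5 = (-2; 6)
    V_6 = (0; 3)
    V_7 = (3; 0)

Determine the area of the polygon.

60

Apply the surveyor's formula: 2A = Σ (x_i·y_{i+1} − x_{i+1}·y_i), indices taken mod 7.
Σ = (-27) + (-27) + (-22) + (-20) + (-6) + (-9) + (-9) = -120
Area = |Σ|/2 = 60.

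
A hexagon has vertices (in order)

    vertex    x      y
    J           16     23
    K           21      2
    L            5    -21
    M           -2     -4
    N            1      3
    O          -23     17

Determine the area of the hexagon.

Apply the shoelace (surveyor's) formula: 2A = Σ (x_i·y_{i+1} − x_{i+1}·y_i), indices taken mod 6.
Σ = (-451) + (-451) + (-62) + (-2) + (86) + (-801) = -1681
Area = |Σ|/2 = 840.5.

840.5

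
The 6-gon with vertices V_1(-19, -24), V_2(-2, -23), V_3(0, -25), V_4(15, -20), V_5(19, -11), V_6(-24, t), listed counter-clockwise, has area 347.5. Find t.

Write out the shoelace sum; only the two edges meeting at V_6 involve t:
2·Area = [(19·t − (-24)·(-11)) + ((-24)·(-24) − (-19)·t)] + 1029
       = 38·t + 1341 = 695
⇒ t = -17.

-17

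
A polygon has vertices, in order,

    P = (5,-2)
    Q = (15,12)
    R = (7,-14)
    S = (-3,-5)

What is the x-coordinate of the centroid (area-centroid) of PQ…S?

6.552

Apply the shoelace (surveyor's) formula. First the cross-terms c_i = x_i·y_{i+1} − x_{i+1}·y_i:
  90, -294, -77, 31  ⇒  2A = -250, A = -125.
Then Σ (x_i + x_{i+1})·c_i = -4914, so x̄ = -4914 / (6·(-125)) = 6.552.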